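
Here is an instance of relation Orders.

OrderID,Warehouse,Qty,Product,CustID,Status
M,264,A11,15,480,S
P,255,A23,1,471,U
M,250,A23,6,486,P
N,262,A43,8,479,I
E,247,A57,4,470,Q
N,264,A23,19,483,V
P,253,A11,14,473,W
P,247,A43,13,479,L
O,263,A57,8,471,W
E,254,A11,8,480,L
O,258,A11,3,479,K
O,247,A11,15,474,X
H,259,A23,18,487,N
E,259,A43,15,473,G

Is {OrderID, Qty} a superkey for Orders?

No

Two distinct rows share (OrderID=O, Qty=A11), so {OrderID, Qty} does not determine every attribute — not a superkey.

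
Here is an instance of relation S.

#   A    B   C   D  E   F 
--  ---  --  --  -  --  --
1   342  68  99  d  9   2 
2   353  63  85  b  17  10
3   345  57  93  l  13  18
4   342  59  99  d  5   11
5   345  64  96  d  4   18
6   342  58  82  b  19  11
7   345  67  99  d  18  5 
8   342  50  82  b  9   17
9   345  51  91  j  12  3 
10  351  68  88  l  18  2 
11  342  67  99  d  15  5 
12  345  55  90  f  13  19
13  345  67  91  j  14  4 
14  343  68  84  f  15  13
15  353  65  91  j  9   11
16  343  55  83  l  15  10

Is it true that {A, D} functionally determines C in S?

(A=342, D=d): rows 1, 4, 11 → C = 99, 99, 99 ✓
(A=353, D=b): row 2 → C = 85 ✓
(A=345, D=l): row 3 → C = 93 ✓
(A=345, D=d): rows 5, 7 → C takes values {96, 99} — violation
(A=342, D=b): rows 6, 8 → C = 82, 82 ✓
(A=345, D=j): rows 9, 13 → C = 91, 91 ✓
(A=351, D=l): row 10 → C = 88 ✓
(A=345, D=f): row 12 → C = 90 ✓
(A=343, D=f): row 14 → C = 84 ✓
(A=353, D=j): row 15 → C = 91 ✓
(A=343, D=l): row 16 → C = 83 ✓
Two rows agree on {A, D} but differ on C, so {A, D} → C does not hold.

No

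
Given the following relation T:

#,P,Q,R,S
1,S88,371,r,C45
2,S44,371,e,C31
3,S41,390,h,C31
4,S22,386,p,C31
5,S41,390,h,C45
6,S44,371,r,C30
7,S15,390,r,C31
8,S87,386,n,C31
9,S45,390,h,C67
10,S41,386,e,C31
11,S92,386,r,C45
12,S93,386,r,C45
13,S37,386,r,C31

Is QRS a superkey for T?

Rows 11 and 12 have the same QRS value (Q=386, R=r, S=C45) but are distinct tuples, so QRS does not determine every attribute — not a superkey.

No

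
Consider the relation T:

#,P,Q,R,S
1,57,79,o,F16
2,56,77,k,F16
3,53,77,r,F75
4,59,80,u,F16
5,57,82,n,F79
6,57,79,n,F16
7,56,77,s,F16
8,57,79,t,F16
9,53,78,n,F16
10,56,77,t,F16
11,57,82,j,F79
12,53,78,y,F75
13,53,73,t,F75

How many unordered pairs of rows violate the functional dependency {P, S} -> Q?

(P=57, S=F16): all 3 rows agree on Q — 0 pairs.
(P=56, S=F16): all 3 rows agree on Q — 0 pairs.
(P=53, S=F75): violating pairs (3,12), (3,13), (12,13) — 3 pairs.
(P=57, S=F79): all 2 rows agree on Q — 0 pairs.

3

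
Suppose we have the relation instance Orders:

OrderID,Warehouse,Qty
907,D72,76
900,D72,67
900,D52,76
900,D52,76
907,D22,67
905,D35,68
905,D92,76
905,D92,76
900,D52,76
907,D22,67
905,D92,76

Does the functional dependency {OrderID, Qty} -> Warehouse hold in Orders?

(OrderID=907, Qty=76): 1 row → Warehouse = D72 ✓
(OrderID=900, Qty=67): 1 row → Warehouse = D72 ✓
(OrderID=900, Qty=76): 3 rows → Warehouse = D52, D52, D52 ✓
(OrderID=907, Qty=67): 2 rows → Warehouse = D22, D22 ✓
(OrderID=905, Qty=68): 1 row → Warehouse = D35 ✓
(OrderID=905, Qty=76): 3 rows → Warehouse = D92, D92, D92 ✓
Every {OrderID, Qty} value is associated with a single Warehouse value, so {OrderID, Qty} -> Warehouse holds.

Yes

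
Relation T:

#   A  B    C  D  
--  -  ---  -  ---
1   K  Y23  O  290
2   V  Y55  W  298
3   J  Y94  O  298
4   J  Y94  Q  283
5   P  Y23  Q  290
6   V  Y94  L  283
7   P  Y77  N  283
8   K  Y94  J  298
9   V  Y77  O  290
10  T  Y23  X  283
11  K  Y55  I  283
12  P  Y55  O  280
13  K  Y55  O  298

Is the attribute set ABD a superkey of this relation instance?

All 13 rows have distinct ABD values, so ABD → (all attributes) holds and ABD is a superkey.

Yes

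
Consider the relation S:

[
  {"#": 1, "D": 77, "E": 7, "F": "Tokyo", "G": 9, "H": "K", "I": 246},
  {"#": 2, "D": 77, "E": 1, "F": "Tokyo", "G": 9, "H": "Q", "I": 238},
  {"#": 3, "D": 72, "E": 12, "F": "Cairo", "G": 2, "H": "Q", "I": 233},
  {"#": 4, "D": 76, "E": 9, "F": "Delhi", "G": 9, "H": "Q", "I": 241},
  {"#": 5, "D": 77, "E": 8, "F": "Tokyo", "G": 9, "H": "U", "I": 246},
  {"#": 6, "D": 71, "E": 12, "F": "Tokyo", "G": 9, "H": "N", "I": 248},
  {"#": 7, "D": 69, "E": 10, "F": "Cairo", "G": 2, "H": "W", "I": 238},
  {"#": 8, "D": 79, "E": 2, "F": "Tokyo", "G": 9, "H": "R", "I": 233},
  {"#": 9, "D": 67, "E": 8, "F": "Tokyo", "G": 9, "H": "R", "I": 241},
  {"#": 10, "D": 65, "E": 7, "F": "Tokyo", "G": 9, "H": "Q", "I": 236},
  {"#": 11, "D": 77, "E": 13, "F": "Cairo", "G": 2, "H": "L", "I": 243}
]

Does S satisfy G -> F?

No

G=9: rows 1, 2, 4, 5, 6, 8, 9, 10 → F takes values {Tokyo, Delhi} — violation
G=2: rows 3, 7, 11 → F = Cairo, Cairo, Cairo ✓
Two rows agree on G but differ on F, so G -> F does not hold.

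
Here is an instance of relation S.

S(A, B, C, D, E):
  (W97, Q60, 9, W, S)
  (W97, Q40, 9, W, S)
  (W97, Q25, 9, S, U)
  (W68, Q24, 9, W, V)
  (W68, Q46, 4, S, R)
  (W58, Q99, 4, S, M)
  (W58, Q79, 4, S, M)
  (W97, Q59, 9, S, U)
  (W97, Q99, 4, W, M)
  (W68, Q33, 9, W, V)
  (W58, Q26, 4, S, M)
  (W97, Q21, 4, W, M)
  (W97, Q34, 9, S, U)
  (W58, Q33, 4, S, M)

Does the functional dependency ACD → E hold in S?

(A=W97, C=9, D=W): 2 rows → E = S, S ✓
(A=W97, C=9, D=S): 3 rows → E = U, U, U ✓
(A=W68, C=9, D=W): 2 rows → E = V, V ✓
(A=W68, C=4, D=S): 1 row → E = R ✓
(A=W58, C=4, D=S): 4 rows → E = M, M, M, M ✓
(A=W97, C=4, D=W): 2 rows → E = M, M ✓
Every ACD value is associated with a single E value, so ACD → E holds.

Yes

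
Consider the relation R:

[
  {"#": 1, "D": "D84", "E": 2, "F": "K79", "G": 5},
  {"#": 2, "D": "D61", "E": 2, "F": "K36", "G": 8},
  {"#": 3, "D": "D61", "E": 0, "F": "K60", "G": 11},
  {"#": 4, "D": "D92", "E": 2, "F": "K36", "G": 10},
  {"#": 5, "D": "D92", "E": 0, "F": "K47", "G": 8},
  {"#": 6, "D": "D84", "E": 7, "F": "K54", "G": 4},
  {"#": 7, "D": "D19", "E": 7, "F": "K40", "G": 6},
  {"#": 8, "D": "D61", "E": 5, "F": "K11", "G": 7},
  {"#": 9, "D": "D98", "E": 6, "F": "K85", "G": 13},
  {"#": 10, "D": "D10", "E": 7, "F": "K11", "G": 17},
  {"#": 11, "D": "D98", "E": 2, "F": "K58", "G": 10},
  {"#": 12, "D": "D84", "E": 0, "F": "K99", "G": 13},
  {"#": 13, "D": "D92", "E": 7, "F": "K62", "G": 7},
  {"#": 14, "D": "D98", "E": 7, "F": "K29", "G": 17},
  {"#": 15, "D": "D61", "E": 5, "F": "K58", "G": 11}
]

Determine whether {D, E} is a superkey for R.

No

Rows 8 and 15 have the same {D, E} value (D=D61, E=5) but are distinct tuples, so {D, E} does not determine every attribute — not a superkey.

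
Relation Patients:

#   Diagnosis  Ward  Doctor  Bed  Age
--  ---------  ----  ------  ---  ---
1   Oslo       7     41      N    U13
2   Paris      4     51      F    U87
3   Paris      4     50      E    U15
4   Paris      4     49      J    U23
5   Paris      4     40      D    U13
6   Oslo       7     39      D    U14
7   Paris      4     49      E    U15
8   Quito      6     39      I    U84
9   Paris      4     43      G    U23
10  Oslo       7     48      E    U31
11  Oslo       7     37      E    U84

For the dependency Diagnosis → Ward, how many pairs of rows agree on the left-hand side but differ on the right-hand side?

Diagnosis=Oslo: all 4 rows agree on Ward — 0 pairs.
Diagnosis=Paris: all 6 rows agree on Ward — 0 pairs.

0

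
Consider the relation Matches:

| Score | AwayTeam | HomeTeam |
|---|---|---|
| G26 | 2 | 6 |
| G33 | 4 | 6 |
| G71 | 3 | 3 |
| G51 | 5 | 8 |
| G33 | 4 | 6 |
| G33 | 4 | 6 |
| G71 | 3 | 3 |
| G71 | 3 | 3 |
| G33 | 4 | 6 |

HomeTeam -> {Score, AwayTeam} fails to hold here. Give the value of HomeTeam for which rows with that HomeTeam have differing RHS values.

6

HomeTeam=6: 5 rows → {Score,AwayTeam} takes values {(G26, 2), (G33, 4)} — violation
HomeTeam=3: 3 rows → {Score,AwayTeam} = (G71, 3), (G71, 3), (G71, 3) ✓
HomeTeam=8: 1 row → {Score,AwayTeam} = (G51, 5) ✓
The only HomeTeam value with inconsistent RHS is HomeTeam=6.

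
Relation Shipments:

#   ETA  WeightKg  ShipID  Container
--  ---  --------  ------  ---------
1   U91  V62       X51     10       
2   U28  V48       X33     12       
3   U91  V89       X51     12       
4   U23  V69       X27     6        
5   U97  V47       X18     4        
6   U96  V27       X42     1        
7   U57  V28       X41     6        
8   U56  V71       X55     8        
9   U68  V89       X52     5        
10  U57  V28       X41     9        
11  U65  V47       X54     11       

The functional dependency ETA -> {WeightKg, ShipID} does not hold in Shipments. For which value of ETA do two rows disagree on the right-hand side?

ETA=U91: rows 1, 3 → {WeightKg,ShipID} takes values {(V62, X51), (V89, X51)} — violation
ETA=U28: row 2 → {WeightKg,ShipID} = (V48, X33) ✓
ETA=U23: row 4 → {WeightKg,ShipID} = (V69, X27) ✓
ETA=U97: row 5 → {WeightKg,ShipID} = (V47, X18) ✓
ETA=U96: row 6 → {WeightKg,ShipID} = (V27, X42) ✓
ETA=U57: rows 7, 10 → {WeightKg,ShipID} = (V28, X41), (V28, X41) ✓
ETA=U56: row 8 → {WeightKg,ShipID} = (V71, X55) ✓
ETA=U68: row 9 → {WeightKg,ShipID} = (V89, X52) ✓
ETA=U65: row 11 → {WeightKg,ShipID} = (V47, X54) ✓
The only ETA value with inconsistent RHS is ETA=U91.

U91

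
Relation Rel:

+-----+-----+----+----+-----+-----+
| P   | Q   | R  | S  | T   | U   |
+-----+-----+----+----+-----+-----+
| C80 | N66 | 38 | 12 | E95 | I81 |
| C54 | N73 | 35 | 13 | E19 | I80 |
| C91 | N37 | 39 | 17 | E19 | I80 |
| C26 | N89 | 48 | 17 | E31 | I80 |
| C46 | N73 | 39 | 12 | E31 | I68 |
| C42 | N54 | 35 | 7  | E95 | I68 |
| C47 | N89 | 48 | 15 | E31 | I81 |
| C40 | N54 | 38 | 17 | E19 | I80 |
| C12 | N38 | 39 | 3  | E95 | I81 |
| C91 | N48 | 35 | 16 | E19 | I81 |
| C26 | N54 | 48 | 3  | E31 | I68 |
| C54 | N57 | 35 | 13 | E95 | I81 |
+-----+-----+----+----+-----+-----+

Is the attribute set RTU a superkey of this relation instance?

Yes

All 12 rows have distinct RTU values, so RTU → (all attributes) holds and RTU is a superkey.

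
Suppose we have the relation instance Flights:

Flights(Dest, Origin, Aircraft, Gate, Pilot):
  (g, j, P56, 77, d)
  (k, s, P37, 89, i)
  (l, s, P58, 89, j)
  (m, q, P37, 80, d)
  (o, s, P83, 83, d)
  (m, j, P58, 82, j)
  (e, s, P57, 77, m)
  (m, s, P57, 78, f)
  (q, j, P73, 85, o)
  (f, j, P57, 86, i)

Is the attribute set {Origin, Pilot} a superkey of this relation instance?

Yes

All 10 rows have distinct {Origin, Pilot} values, so {Origin, Pilot} → (all attributes) holds and {Origin, Pilot} is a superkey.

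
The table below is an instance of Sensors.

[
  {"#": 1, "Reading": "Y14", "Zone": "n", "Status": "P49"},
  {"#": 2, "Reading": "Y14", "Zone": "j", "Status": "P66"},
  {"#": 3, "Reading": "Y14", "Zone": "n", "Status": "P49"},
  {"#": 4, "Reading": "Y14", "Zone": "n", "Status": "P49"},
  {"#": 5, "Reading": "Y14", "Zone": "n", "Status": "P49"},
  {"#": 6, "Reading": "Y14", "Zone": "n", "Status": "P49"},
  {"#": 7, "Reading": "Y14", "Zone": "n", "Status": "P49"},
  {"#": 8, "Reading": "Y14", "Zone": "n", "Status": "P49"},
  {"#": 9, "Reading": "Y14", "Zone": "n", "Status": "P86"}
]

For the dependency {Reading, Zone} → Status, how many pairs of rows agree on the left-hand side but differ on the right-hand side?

(Reading=Y14, Zone=n): violating pairs (1,9), (3,9), (4,9), (5,9), (6,9), (7,9), (8,9) — 7 pairs.

7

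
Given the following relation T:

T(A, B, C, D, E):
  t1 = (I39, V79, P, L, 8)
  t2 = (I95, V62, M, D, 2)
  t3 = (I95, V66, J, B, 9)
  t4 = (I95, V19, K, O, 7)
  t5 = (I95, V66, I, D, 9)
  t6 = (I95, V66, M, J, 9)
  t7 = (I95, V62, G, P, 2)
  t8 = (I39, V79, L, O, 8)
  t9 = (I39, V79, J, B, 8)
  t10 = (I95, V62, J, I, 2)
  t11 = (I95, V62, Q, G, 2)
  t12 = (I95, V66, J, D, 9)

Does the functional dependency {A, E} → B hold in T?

Yes

(A=I39, E=8): rows 1, 8, 9 → B = V79, V79, V79 ✓
(A=I95, E=2): rows 2, 7, 10, 11 → B = V62, V62, V62, V62 ✓
(A=I95, E=9): rows 3, 5, 6, 12 → B = V66, V66, V66, V66 ✓
(A=I95, E=7): row 4 → B = V19 ✓
Every {A, E} value is associated with a single B value, so {A, E} → B holds.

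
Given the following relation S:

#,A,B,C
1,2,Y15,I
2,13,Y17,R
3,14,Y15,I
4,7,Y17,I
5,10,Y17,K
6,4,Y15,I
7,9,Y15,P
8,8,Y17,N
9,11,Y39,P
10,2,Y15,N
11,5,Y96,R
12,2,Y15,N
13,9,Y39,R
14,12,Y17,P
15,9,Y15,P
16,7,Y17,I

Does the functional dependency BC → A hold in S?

No

(B=Y15, C=I): rows 1, 3, 6 → A takes values {2, 14, 4} — violation
(B=Y17, C=R): row 2 → A = 13 ✓
(B=Y17, C=I): rows 4, 16 → A = 7, 7 ✓
(B=Y17, C=K): row 5 → A = 10 ✓
(B=Y15, C=P): rows 7, 15 → A = 9, 9 ✓
(B=Y17, C=N): row 8 → A = 8 ✓
(B=Y39, C=P): row 9 → A = 11 ✓
(B=Y15, C=N): rows 10, 12 → A = 2, 2 ✓
(B=Y96, C=R): row 11 → A = 5 ✓
(B=Y39, C=R): row 13 → A = 9 ✓
(B=Y17, C=P): row 14 → A = 12 ✓
Two rows agree on BC but differ on A, so BC → A does not hold.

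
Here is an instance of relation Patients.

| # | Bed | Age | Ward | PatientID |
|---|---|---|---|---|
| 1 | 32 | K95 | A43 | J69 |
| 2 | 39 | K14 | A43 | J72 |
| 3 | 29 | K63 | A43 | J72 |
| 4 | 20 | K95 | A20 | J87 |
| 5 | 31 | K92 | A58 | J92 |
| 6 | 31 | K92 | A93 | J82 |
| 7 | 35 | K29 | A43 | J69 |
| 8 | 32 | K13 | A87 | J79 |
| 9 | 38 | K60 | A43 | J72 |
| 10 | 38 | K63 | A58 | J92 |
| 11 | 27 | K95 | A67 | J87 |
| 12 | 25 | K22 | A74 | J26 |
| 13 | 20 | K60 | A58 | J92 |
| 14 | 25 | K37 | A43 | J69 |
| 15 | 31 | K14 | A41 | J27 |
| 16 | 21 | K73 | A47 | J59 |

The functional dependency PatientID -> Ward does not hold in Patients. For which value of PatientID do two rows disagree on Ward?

PatientID=J69: rows 1, 7, 14 → Ward = A43, A43, A43 ✓
PatientID=J72: rows 2, 3, 9 → Ward = A43, A43, A43 ✓
PatientID=J87: rows 4, 11 → Ward takes values {A20, A67} — violation
PatientID=J92: rows 5, 10, 13 → Ward = A58, A58, A58 ✓
PatientID=J82: row 6 → Ward = A93 ✓
PatientID=J79: row 8 → Ward = A87 ✓
PatientID=J26: row 12 → Ward = A74 ✓
PatientID=J27: row 15 → Ward = A41 ✓
PatientID=J59: row 16 → Ward = A47 ✓
The only PatientID value with inconsistent Ward is PatientID=J87.

J87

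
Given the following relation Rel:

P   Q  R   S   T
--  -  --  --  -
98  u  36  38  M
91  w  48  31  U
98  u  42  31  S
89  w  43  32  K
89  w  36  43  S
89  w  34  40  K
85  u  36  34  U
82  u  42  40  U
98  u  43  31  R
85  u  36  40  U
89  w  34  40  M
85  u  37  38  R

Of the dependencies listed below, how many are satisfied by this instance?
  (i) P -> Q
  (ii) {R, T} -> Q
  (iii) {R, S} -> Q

(i) P -> Q: every LHS value maps to a single RHS value — holds.
(ii) {R, T} -> Q: every LHS value maps to a single RHS value — holds.
(iii) {R, S} -> Q: every LHS value maps to a single RHS value — holds.
3 of the 3 dependencies hold.

3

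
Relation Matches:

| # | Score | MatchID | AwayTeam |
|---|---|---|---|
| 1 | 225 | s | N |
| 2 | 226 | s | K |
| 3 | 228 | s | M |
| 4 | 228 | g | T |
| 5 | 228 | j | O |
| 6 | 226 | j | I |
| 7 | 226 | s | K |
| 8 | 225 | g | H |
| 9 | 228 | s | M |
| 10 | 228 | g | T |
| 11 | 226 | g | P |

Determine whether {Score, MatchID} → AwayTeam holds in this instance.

Yes

(Score=225, MatchID=s): row 1 → AwayTeam = N ✓
(Score=226, MatchID=s): rows 2, 7 → AwayTeam = K, K ✓
(Score=228, MatchID=s): rows 3, 9 → AwayTeam = M, M ✓
(Score=228, MatchID=g): rows 4, 10 → AwayTeam = T, T ✓
(Score=228, MatchID=j): row 5 → AwayTeam = O ✓
(Score=226, MatchID=j): row 6 → AwayTeam = I ✓
(Score=225, MatchID=g): row 8 → AwayTeam = H ✓
(Score=226, MatchID=g): row 11 → AwayTeam = P ✓
Every {Score, MatchID} value is associated with a single AwayTeam value, so {Score, MatchID} → AwayTeam holds.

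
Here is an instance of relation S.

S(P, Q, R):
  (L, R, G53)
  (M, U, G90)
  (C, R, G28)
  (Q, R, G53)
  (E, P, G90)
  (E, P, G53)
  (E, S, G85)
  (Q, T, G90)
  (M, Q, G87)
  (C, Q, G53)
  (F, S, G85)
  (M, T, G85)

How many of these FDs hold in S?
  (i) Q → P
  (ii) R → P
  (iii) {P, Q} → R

0

(i) Q → P: Q=R: 3 rows → P takes values {L, C, Q} — violation; Q=S: 2 rows → P takes values {E, F} — violation; Q=T: 2 rows → P takes values {Q, M} — violation; Q=Q: 2 rows → P takes values {M, C} — violation — fails.
(ii) R → P: R=G53: 4 rows → P takes values {L, Q, E, C} — violation; R=G90: 3 rows → P takes values {M, E, Q} — violation; R=G85: 3 rows → P takes values {E, F, M} — violation — fails.
(iii) {P, Q} → R: (P=E, Q=P): 2 rows → R takes values {G90, G53} — violation — fails.
None of the 3 dependencies hold.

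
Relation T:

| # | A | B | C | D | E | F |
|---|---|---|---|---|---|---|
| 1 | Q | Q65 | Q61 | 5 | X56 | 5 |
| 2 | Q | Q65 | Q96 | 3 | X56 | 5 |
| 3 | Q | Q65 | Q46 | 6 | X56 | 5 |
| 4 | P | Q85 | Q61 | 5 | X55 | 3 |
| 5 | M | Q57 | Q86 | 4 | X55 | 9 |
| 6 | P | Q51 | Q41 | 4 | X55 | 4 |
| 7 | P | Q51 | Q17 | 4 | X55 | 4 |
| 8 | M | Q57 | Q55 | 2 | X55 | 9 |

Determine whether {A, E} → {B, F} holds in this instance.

(A=Q, E=X56): rows 1, 2, 3 → {B,F} = (Q65, 5), (Q65, 5), (Q65, 5) ✓
(A=P, E=X55): rows 4, 6, 7 → {B,F} takes values {(Q85, 3), (Q51, 4)} — violation
(A=M, E=X55): rows 5, 8 → {B,F} = (Q57, 9), (Q57, 9) ✓
Two rows agree on {A, E} but differ on {B, F}, so {A, E} → {B, F} does not hold.

No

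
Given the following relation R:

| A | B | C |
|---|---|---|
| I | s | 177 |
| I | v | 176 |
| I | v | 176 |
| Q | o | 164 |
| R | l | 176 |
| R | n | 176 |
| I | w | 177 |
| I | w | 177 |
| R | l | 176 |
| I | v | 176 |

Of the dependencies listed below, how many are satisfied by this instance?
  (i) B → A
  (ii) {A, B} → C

2

(i) B → A: every LHS value maps to a single RHS value — holds.
(ii) {A, B} → C: every LHS value maps to a single RHS value — holds.
2 of the 2 dependencies hold.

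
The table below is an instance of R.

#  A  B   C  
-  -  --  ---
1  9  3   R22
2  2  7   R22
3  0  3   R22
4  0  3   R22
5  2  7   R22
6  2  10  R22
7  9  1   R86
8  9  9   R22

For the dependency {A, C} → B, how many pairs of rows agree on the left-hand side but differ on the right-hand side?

3

(A=9, C=R22): violating pairs (1,8) — 1 pair.
(A=2, C=R22): violating pairs (2,6), (5,6) — 2 pairs.
(A=0, C=R22): all 2 rows agree on B — 0 pairs.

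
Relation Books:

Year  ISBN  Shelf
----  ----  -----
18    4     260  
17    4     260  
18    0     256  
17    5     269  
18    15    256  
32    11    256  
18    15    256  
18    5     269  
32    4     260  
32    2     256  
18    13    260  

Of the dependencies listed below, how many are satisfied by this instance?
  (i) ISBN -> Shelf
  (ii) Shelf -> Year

(i) ISBN -> Shelf: every LHS value maps to a single RHS value — holds.
(ii) Shelf -> Year: Shelf=260: 4 rows → Year takes values {18, 17, 32} — violation; Shelf=256: 5 rows → Year takes values {18, 32} — violation; Shelf=269: 2 rows → Year takes values {17, 18} — violation — fails.
1 of the 2 dependencies holds.

1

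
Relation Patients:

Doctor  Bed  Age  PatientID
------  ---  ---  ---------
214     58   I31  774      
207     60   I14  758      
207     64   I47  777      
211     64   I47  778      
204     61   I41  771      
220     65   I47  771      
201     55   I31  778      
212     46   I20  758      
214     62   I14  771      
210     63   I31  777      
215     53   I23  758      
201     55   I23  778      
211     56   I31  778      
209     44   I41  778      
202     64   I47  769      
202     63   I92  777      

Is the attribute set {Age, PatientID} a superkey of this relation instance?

Two distinct rows share (Age=I31, PatientID=778), so {Age, PatientID} does not determine every attribute — not a superkey.

No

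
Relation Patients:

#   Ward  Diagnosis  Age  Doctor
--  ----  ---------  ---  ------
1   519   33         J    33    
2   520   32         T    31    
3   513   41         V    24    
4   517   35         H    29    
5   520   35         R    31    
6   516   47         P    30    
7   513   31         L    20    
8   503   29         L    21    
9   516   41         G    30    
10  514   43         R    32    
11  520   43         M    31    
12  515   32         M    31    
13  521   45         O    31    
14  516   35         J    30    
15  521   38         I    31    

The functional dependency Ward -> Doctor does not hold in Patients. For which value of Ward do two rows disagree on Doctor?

513

Ward=519: row 1 → Doctor = 33 ✓
Ward=520: rows 2, 5, 11 → Doctor = 31, 31, 31 ✓
Ward=513: rows 3, 7 → Doctor takes values {24, 20} — violation
Ward=517: row 4 → Doctor = 29 ✓
Ward=516: rows 6, 9, 14 → Doctor = 30, 30, 30 ✓
Ward=503: row 8 → Doctor = 21 ✓
Ward=514: row 10 → Doctor = 32 ✓
Ward=515: row 12 → Doctor = 31 ✓
Ward=521: rows 13, 15 → Doctor = 31, 31 ✓
The only Ward value with inconsistent Doctor is Ward=513.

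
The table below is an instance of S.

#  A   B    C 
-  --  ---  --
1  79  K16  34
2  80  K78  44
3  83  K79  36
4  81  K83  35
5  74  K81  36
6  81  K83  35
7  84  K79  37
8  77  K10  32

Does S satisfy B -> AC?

B=K16: row 1 → {A,C} = (79, 34) ✓
B=K78: row 2 → {A,C} = (80, 44) ✓
B=K79: rows 3, 7 → {A,C} takes values {(83, 36), (84, 37)} — violation
B=K83: rows 4, 6 → {A,C} = (81, 35), (81, 35) ✓
B=K81: row 5 → {A,C} = (74, 36) ✓
B=K10: row 8 → {A,C} = (77, 32) ✓
Two rows agree on B but differ on AC, so B -> AC does not hold.

No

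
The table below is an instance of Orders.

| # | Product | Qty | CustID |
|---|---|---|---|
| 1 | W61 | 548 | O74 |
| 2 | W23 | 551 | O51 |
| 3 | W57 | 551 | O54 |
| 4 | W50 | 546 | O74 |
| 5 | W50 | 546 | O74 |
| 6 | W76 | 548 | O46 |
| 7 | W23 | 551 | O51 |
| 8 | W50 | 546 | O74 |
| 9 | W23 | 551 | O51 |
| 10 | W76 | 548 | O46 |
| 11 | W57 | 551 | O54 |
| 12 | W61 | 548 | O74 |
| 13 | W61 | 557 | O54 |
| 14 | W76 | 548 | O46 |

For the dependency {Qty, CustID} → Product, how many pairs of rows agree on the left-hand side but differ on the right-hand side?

0

(Qty=548, CustID=O74): all 2 rows agree on Product — 0 pairs.
(Qty=551, CustID=O51): all 3 rows agree on Product — 0 pairs.
(Qty=551, CustID=O54): all 2 rows agree on Product — 0 pairs.
(Qty=546, CustID=O74): all 3 rows agree on Product — 0 pairs.
(Qty=548, CustID=O46): all 3 rows agree on Product — 0 pairs.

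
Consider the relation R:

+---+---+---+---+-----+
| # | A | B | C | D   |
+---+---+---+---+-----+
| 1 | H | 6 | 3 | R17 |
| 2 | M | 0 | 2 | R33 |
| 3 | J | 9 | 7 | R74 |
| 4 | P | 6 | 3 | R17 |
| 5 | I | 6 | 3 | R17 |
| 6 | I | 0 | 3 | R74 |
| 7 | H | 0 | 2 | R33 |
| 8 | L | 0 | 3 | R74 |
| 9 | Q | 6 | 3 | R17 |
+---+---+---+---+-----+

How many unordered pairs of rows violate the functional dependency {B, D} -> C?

0

(B=6, D=R17): all 4 rows agree on C — 0 pairs.
(B=0, D=R33): all 2 rows agree on C — 0 pairs.
(B=0, D=R74): all 2 rows agree on C — 0 pairs.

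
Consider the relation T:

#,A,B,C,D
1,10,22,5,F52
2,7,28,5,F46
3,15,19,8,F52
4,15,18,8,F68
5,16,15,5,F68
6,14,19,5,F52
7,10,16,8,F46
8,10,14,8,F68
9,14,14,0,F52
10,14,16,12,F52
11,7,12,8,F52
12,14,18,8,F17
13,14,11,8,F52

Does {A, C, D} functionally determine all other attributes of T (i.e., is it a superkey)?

Yes

All 13 rows have distinct {A, C, D} values, so {A, C, D} → (all attributes) holds and {A, C, D} is a superkey.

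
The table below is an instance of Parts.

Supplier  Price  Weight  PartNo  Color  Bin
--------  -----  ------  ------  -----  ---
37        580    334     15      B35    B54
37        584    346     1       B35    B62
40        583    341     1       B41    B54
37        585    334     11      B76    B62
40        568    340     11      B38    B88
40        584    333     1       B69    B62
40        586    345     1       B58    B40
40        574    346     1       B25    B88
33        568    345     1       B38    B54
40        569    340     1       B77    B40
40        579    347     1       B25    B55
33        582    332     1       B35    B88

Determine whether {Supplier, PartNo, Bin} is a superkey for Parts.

Two distinct rows share (Supplier=40, PartNo=1, Bin=B40), so {Supplier, PartNo, Bin} does not determine every attribute — not a superkey.

No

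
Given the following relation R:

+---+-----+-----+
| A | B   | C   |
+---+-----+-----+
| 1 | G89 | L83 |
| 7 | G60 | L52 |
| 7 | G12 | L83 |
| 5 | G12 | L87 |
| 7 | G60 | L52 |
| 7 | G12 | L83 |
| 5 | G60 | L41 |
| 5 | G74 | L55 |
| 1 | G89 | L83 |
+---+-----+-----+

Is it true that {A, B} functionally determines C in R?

Yes

(A=1, B=G89): 2 rows → C = L83, L83 ✓
(A=7, B=G60): 2 rows → C = L52, L52 ✓
(A=7, B=G12): 2 rows → C = L83, L83 ✓
(A=5, B=G12): 1 row → C = L87 ✓
(A=5, B=G60): 1 row → C = L41 ✓
(A=5, B=G74): 1 row → C = L55 ✓
Every {A, B} value is associated with a single C value, so {A, B} -> C holds.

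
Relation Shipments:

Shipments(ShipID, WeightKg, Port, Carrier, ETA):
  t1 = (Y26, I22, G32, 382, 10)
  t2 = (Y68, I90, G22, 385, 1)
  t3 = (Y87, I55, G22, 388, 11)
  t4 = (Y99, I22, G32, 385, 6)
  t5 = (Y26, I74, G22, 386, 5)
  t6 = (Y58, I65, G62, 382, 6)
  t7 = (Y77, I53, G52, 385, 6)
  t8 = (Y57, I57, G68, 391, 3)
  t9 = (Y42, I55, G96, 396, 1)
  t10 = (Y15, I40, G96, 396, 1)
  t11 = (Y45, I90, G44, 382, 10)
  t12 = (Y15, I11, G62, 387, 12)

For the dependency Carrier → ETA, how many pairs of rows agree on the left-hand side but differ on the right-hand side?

4

Carrier=382: violating pairs (1,6), (6,11) — 2 pairs.
Carrier=385: violating pairs (2,4), (2,7) — 2 pairs.
Carrier=396: all 2 rows agree on ETA — 0 pairs.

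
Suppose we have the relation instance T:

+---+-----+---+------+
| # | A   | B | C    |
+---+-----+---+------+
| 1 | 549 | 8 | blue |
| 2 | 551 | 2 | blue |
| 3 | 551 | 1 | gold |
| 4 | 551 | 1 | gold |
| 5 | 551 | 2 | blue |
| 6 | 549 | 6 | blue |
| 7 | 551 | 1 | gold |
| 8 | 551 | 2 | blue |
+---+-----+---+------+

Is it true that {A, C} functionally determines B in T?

(A=549, C=blue): rows 1, 6 → B takes values {8, 6} — violation
(A=551, C=blue): rows 2, 5, 8 → B = 2, 2, 2 ✓
(A=551, C=gold): rows 3, 4, 7 → B = 1, 1, 1 ✓
Two rows agree on {A, C} but differ on B, so {A, C} → B does not hold.

No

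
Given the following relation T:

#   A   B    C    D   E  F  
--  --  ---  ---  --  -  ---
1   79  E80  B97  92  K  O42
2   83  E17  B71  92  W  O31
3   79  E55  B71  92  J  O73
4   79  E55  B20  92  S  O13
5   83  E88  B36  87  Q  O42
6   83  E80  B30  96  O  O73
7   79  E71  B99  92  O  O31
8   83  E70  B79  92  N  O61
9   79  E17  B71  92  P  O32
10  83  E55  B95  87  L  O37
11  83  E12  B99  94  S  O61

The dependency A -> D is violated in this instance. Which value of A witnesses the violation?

83

A=79: rows 1, 3, 4, 7, 9 → D = 92, 92, 92, 92, 92 ✓
A=83: rows 2, 5, 6, 8, 10, 11 → D takes values {92, 87, 96, 94} — violation
The only A value with inconsistent D is A=83.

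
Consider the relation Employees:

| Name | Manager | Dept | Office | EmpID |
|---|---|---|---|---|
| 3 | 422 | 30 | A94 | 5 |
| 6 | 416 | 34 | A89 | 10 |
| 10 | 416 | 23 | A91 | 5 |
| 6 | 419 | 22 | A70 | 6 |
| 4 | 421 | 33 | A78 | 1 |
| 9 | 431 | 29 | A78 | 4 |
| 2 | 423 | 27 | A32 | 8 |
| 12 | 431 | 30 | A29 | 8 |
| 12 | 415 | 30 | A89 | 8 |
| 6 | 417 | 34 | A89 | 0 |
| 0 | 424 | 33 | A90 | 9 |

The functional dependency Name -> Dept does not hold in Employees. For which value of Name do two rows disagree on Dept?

Name=3: 1 row → Dept = 30 ✓
Name=6: 3 rows → Dept takes values {34, 22} — violation
Name=10: 1 row → Dept = 23 ✓
Name=4: 1 row → Dept = 33 ✓
Name=9: 1 row → Dept = 29 ✓
Name=2: 1 row → Dept = 27 ✓
Name=12: 2 rows → Dept = 30, 30 ✓
Name=0: 1 row → Dept = 33 ✓
The only Name value with inconsistent Dept is Name=6.

6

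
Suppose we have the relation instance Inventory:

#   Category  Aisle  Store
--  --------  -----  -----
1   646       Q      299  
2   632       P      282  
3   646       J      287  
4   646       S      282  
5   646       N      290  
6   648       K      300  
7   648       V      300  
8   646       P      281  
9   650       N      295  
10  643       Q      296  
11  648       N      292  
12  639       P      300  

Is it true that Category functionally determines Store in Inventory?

No

Category=646: rows 1, 3, 4, 5, 8 → Store takes values {299, 287, 282, 290, 281} — violation
Category=632: row 2 → Store = 282 ✓
Category=648: rows 6, 7, 11 → Store takes values {300, 292} — violation
Category=650: row 9 → Store = 295 ✓
Category=643: row 10 → Store = 296 ✓
Category=639: row 12 → Store = 300 ✓
Two rows agree on Category but differ on Store, so Category → Store does not hold.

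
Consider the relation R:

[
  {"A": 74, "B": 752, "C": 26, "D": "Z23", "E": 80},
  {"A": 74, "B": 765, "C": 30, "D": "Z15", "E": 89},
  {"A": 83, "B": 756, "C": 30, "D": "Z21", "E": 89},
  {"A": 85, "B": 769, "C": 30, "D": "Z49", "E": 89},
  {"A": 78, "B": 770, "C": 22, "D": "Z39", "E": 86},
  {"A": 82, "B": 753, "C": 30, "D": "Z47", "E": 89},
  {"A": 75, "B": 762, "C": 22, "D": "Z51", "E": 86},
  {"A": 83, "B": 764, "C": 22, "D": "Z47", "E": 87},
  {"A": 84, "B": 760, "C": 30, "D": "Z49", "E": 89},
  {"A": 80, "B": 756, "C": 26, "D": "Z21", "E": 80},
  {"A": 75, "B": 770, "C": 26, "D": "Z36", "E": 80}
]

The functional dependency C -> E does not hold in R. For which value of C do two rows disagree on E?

C=26: 3 rows → E = 80, 80, 80 ✓
C=30: 5 rows → E = 89, 89, 89, 89, 89 ✓
C=22: 3 rows → E takes values {86, 87} — violation
The only C value with inconsistent E is C=22.

22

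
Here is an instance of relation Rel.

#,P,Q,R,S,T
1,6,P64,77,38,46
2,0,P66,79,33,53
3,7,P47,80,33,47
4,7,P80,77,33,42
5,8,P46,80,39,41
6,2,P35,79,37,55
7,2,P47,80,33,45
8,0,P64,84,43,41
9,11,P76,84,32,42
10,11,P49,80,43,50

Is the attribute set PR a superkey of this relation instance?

All 10 rows have distinct PR values, so PR → (all attributes) holds and PR is a superkey.

Yes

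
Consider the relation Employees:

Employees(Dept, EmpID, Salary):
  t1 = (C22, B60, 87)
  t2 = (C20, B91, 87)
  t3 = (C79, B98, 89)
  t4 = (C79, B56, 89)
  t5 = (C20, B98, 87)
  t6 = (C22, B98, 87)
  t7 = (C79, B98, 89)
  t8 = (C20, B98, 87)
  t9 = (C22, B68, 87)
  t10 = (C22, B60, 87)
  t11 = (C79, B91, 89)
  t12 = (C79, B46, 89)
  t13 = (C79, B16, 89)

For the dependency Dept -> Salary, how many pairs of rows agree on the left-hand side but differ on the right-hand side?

Dept=C22: all 4 rows agree on Salary — 0 pairs.
Dept=C20: all 3 rows agree on Salary — 0 pairs.
Dept=C79: all 6 rows agree on Salary — 0 pairs.

0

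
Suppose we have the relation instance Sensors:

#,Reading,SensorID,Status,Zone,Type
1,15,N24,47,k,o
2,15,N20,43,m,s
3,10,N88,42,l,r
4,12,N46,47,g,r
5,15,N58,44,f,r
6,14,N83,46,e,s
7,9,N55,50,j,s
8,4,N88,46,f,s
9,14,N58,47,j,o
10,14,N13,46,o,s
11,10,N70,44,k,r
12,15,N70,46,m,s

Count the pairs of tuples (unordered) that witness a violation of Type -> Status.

Type=o: all 2 rows agree on Status — 0 pairs.
Type=s: violating pairs (2,6), (2,7), (2,8), (2,10), (2,12), (6,7), (7,8), (7,10), (7,12) — 9 pairs.
Type=r: violating pairs (3,4), (3,5), (3,11), (4,5), (4,11) — 5 pairs.

14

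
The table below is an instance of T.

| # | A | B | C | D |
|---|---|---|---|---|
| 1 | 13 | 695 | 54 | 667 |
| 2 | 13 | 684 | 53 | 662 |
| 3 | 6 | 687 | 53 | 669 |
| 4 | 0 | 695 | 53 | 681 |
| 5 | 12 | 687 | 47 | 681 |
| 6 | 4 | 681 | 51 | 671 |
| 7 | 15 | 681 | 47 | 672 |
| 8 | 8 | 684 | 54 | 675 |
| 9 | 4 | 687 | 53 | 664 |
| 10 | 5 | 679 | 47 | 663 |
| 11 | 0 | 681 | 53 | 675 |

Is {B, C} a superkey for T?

Rows 3 and 9 have the same {B, C} value (B=687, C=53) but are distinct tuples, so {B, C} does not determine every attribute — not a superkey.

No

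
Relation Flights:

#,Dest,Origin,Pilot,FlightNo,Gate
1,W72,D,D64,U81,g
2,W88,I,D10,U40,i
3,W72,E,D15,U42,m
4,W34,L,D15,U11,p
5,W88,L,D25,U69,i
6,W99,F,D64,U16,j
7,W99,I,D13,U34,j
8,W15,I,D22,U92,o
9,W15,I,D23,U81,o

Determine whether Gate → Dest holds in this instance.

Yes

Gate=g: row 1 → Dest = W72 ✓
Gate=i: rows 2, 5 → Dest = W88, W88 ✓
Gate=m: row 3 → Dest = W72 ✓
Gate=p: row 4 → Dest = W34 ✓
Gate=j: rows 6, 7 → Dest = W99, W99 ✓
Gate=o: rows 8, 9 → Dest = W15, W15 ✓
Every Gate value is associated with a single Dest value, so Gate → Dest holds.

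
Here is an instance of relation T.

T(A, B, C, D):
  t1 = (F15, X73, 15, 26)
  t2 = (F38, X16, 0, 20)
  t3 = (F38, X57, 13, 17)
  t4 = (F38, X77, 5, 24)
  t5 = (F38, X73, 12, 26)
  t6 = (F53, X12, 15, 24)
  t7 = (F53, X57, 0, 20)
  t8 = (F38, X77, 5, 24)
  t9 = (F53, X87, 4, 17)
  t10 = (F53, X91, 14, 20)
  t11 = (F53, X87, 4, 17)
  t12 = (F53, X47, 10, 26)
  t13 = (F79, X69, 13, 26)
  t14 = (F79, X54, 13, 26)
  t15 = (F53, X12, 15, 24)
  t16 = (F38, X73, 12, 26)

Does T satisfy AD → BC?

(A=F15, D=26): row 1 → {B,C} = (X73, 15) ✓
(A=F38, D=20): row 2 → {B,C} = (X16, 0) ✓
(A=F38, D=17): row 3 → {B,C} = (X57, 13) ✓
(A=F38, D=24): rows 4, 8 → {B,C} = (X77, 5), (X77, 5) ✓
(A=F38, D=26): rows 5, 16 → {B,C} = (X73, 12), (X73, 12) ✓
(A=F53, D=24): rows 6, 15 → {B,C} = (X12, 15), (X12, 15) ✓
(A=F53, D=20): rows 7, 10 → {B,C} takes values {(X57, 0), (X91, 14)} — violation
(A=F53, D=17): rows 9, 11 → {B,C} = (X87, 4), (X87, 4) ✓
(A=F53, D=26): row 12 → {B,C} = (X47, 10) ✓
(A=F79, D=26): rows 13, 14 → {B,C} takes values {(X69, 13), (X54, 13)} — violation
Two rows agree on AD but differ on BC, so AD → BC does not hold.

No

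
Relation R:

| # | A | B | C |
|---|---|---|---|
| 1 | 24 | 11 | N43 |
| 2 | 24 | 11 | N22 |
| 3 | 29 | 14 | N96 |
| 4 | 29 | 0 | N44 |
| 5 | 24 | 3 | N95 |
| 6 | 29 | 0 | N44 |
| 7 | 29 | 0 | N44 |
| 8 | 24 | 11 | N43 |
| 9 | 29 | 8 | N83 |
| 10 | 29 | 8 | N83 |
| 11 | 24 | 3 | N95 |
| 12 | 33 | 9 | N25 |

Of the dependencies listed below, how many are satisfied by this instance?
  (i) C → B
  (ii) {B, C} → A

2

(i) C → B: every LHS value maps to a single RHS value — holds.
(ii) {B, C} → A: every LHS value maps to a single RHS value — holds.
2 of the 2 dependencies hold.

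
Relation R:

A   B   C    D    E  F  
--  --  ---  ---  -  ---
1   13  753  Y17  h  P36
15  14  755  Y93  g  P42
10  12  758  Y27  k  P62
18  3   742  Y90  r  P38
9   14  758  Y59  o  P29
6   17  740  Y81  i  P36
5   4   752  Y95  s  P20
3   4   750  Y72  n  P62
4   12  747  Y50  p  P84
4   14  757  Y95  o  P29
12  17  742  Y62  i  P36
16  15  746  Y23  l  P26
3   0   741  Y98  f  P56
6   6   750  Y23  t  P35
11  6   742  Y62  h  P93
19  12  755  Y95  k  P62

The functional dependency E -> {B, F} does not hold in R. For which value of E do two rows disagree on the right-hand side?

h

E=h: 2 rows → {B,F} takes values {(13, P36), (6, P93)} — violation
E=g: 1 row → {B,F} = (14, P42) ✓
E=k: 2 rows → {B,F} = (12, P62), (12, P62) ✓
E=r: 1 row → {B,F} = (3, P38) ✓
E=o: 2 rows → {B,F} = (14, P29), (14, P29) ✓
E=i: 2 rows → {B,F} = (17, P36), (17, P36) ✓
E=s: 1 row → {B,F} = (4, P20) ✓
E=n: 1 row → {B,F} = (4, P62) ✓
E=p: 1 row → {B,F} = (12, P84) ✓
E=l: 1 row → {B,F} = (15, P26) ✓
E=f: 1 row → {B,F} = (0, P56) ✓
E=t: 1 row → {B,F} = (6, P35) ✓
The only E value with inconsistent RHS is E=h.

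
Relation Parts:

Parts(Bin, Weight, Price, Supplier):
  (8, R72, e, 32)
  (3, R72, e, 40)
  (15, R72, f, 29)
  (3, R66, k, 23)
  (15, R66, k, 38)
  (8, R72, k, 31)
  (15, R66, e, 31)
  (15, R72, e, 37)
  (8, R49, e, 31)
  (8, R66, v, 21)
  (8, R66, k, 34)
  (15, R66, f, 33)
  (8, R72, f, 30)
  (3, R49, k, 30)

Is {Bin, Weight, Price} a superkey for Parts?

All 14 rows have distinct {Bin, Weight, Price} values, so {Bin, Weight, Price} → (all attributes) holds and {Bin, Weight, Price} is a superkey.

Yes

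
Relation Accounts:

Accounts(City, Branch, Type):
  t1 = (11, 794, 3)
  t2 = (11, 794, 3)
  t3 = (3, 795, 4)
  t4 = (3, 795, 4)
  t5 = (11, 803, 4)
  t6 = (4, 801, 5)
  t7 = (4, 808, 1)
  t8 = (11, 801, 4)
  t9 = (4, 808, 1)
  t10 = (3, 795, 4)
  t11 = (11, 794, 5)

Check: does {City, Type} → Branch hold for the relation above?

No

(City=11, Type=3): rows 1, 2 → Branch = 794, 794 ✓
(City=3, Type=4): rows 3, 4, 10 → Branch = 795, 795, 795 ✓
(City=11, Type=4): rows 5, 8 → Branch takes values {803, 801} — violation
(City=4, Type=5): row 6 → Branch = 801 ✓
(City=4, Type=1): rows 7, 9 → Branch = 808, 808 ✓
(City=11, Type=5): row 11 → Branch = 794 ✓
Two rows agree on {City, Type} but differ on Branch, so {City, Type} → Branch does not hold.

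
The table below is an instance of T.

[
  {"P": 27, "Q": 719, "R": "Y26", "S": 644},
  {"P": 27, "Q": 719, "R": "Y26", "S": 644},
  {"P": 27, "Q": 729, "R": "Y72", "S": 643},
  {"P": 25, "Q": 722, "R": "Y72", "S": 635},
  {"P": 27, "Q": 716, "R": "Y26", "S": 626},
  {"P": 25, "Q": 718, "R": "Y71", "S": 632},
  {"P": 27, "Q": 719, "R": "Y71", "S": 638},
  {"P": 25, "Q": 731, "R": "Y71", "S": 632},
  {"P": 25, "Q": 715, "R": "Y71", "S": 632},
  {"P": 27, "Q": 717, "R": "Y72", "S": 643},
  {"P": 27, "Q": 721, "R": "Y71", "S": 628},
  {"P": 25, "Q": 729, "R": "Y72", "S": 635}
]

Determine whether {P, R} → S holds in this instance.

(P=27, R=Y26): 3 rows → S takes values {644, 626} — violation
(P=27, R=Y72): 2 rows → S = 643, 643 ✓
(P=25, R=Y72): 2 rows → S = 635, 635 ✓
(P=25, R=Y71): 3 rows → S = 632, 632, 632 ✓
(P=27, R=Y71): 2 rows → S takes values {638, 628} — violation
Two rows agree on {P, R} but differ on S, so {P, R} → S does not hold.

No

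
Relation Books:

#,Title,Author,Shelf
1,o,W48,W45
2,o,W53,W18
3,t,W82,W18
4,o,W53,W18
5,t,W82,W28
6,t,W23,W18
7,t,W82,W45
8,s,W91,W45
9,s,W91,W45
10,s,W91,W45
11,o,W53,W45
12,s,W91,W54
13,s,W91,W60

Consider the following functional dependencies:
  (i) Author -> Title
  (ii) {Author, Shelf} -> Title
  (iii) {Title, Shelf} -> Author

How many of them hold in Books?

2

(i) Author -> Title: every LHS value maps to a single RHS value — holds.
(ii) {Author, Shelf} -> Title: every LHS value maps to a single RHS value — holds.
(iii) {Title, Shelf} -> Author: (Title=o, Shelf=W45): rows 1, 11 → Author takes values {W48, W53} — violation; (Title=t, Shelf=W18): rows 3, 6 → Author takes values {W82, W23} — violation — fails.
2 of the 3 dependencies hold.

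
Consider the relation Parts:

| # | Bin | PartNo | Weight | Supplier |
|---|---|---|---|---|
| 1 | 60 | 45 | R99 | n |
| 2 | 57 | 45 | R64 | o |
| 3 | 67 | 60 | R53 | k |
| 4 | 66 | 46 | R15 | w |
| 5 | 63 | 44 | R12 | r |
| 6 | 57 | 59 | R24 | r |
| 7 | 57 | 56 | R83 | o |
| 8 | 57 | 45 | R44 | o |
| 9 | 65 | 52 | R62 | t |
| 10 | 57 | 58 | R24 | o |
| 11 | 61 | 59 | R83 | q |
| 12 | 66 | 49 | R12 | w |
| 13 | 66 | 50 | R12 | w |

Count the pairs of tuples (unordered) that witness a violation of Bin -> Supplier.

4

Bin=57: violating pairs (2,6), (6,7), (6,8), (6,10) — 4 pairs.
Bin=66: all 3 rows agree on Supplier — 0 pairs.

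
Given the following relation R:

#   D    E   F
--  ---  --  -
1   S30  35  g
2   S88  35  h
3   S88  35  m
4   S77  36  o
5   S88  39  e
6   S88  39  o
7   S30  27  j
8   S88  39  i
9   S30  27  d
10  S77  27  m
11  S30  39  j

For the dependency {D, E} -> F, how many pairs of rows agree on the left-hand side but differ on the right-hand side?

5

(D=S88, E=35): violating pairs (2,3) — 1 pair.
(D=S88, E=39): violating pairs (5,6), (5,8), (6,8) — 3 pairs.
(D=S30, E=27): violating pairs (7,9) — 1 pair.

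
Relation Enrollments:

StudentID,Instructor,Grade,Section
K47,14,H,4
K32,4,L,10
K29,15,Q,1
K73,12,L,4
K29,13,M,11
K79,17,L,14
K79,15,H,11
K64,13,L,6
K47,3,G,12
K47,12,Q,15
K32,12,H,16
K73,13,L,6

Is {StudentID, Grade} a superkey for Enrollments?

Two distinct rows share (StudentID=K73, Grade=L), so {StudentID, Grade} does not determine every attribute — not a superkey.

No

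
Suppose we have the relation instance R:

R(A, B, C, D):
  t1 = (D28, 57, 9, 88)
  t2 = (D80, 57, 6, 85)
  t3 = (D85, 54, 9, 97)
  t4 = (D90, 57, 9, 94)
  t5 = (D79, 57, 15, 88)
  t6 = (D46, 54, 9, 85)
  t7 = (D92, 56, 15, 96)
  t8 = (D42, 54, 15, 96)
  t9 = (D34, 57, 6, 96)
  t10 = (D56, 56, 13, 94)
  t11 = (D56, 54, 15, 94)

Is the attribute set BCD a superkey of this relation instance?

All 11 rows have distinct BCD values, so BCD → (all attributes) holds and BCD is a superkey.

Yes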